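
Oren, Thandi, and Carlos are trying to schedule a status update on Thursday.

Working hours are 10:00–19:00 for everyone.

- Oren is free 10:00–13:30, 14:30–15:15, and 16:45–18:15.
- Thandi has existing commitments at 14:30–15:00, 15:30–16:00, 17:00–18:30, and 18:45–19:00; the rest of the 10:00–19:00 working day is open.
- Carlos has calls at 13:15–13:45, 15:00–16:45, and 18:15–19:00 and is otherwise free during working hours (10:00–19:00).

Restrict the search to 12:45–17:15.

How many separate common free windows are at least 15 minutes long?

2

Thandi free within 10:00–19:00: 10:00–14:30, 15:00–15:30, 16:00–17:00, 18:30–18:45.
Carlos free within 10:00–19:00: 10:00–13:15, 13:45–15:00, 16:45–18:15.
Oren ∩ Thandi: 10:00–13:30, 15:00–15:15, 16:45–17:00.
Oren ∩ Thandi ∩ Carlos: 10:00–13:15, 16:45–17:00.
Restricted to 12:45–17:15: 12:45–13:15, 16:45–17:00.
Windows ≥ 15 min: 12:45–13:15, 16:45–17:00.
That's 2 windows.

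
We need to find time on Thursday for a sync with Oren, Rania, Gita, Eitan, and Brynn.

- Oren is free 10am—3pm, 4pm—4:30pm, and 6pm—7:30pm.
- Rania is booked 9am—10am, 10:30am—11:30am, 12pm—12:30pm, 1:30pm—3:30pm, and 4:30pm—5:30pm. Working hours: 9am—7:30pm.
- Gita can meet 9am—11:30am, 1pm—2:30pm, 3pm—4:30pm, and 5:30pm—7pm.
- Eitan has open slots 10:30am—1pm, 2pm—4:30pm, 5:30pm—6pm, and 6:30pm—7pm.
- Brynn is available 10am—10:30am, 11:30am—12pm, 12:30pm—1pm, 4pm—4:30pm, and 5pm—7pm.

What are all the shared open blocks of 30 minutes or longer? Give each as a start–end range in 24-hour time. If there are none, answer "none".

Rania free within 09:00–19:30: 10:00–10:30, 11:30–12:00, 12:30–13:30, 15:30–16:30, 17:30–19:30.
Oren ∩ Rania: 10:00–10:30, 11:30–12:00, 12:30–13:30, 16:00–16:30, 18:00–19:30.
Oren ∩ Rania ∩ Gita: 10:00–10:30, 13:00–13:30, 16:00–16:30, 18:00–19:00.
Oren ∩ Rania ∩ Gita ∩ Eitan: 16:00–16:30, 18:30–19:00.
Oren ∩ Rania ∩ Gita ∩ Eitan ∩ Brynn: 16:00–16:30, 18:30–19:00.
Windows ≥ 30 min: 16:00–16:30, 18:30–19:00.

16:00–16:30, 18:30–19:00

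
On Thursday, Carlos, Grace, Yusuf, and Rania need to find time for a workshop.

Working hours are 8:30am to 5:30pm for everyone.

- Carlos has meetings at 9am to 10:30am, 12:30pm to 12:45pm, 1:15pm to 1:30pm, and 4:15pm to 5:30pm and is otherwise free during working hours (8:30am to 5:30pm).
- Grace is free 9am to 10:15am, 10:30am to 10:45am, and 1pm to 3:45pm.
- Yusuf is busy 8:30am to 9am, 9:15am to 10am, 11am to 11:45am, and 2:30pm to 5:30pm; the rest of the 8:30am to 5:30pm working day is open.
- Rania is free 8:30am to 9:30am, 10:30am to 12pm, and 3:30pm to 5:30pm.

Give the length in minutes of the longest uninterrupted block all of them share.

Carlos free within 08:30–17:30: 08:30–09:00, 10:30–12:30, 12:45–13:15, 13:30–16:15.
Yusuf free within 08:30–17:30: 09:00–09:15, 10:00–11:00, 11:45–14:30.
Carlos ∩ Grace: 10:30–10:45, 13:00–13:15, 13:30–15:45.
Carlos ∩ Grace ∩ Yusuf: 10:30–10:45, 13:00–13:15, 13:30–14:30.
Carlos ∩ Grace ∩ Yusuf ∩ Rania: 10:30–10:45.
Single common window of 15 minutes.

15 minutes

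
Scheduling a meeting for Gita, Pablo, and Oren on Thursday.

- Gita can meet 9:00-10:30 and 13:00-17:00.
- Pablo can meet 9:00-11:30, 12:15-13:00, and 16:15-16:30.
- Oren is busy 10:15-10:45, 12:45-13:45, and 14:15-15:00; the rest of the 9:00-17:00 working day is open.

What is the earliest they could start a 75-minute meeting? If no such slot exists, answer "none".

09:00

Oren free within 09:00–17:00: 09:00–10:15, 10:45–12:45, 13:45–14:15, 15:00–17:00.
Gita ∩ Pablo: 09:00–10:30, 16:15–16:30.
Gita ∩ Pablo ∩ Oren: 09:00–10:15, 16:15–16:30.
Windows ≥ 75 min: 09:00–10:15.
Earliest such window starts at 09:00.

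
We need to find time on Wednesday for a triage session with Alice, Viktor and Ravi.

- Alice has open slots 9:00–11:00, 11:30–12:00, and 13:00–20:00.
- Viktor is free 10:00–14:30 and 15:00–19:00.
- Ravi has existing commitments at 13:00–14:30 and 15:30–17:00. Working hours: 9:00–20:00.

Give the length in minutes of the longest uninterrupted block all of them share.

120 minutes

Ravi free within 09:00–20:00: 09:00–13:00, 14:30–15:30, 17:00–20:00.
Alice ∩ Viktor: 10:00–11:00, 11:30–12:00, 13:00–14:30, 15:00–19:00.
Alice ∩ Viktor ∩ Ravi: 10:00–11:00, 11:30–12:00, 15:00–15:30, 17:00–19:00.
Common window lengths: 60, 30, 30, 120 min; longest is 120.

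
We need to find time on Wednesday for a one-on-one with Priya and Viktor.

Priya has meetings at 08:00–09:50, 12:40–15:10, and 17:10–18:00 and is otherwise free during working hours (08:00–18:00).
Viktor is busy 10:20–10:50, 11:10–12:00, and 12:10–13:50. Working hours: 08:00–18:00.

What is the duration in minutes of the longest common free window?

120 minutes

Priya free within 08:00–18:00: 09:50–12:40, 15:10–17:10.
Viktor free within 08:00–18:00: 08:00–10:20, 10:50–11:10, 12:00–12:10, 13:50–18:00.
Priya ∩ Viktor: 09:50–10:20, 10:50–11:10, 12:00–12:10, 15:10–17:10.
Common window lengths: 30, 20, 10, 120 min; longest is 120.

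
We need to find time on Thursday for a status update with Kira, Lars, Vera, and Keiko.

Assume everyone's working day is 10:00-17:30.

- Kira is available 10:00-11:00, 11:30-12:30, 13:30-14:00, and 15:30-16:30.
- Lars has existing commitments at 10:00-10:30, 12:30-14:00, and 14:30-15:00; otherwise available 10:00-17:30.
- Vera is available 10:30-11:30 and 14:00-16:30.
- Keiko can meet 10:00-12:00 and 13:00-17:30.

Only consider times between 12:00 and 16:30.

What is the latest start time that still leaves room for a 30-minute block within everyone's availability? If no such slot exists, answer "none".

16:00

Lars free within 10:00–17:30: 10:30–12:30, 14:00–14:30, 15:00–17:30.
Kira ∩ Lars: 10:30–11:00, 11:30–12:30, 15:30–16:30.
Kira ∩ Lars ∩ Vera: 10:30–11:00, 15:30–16:30.
Kira ∩ Lars ∩ Vera ∩ Keiko: 10:30–11:00, 15:30–16:30.
Restricted to 12:00–16:30: 15:30–16:30.
Windows ≥ 30 min: 15:30–16:30.
Latest start in the last window 15:30–16:30 is 16:30 − 30 min = 16:00.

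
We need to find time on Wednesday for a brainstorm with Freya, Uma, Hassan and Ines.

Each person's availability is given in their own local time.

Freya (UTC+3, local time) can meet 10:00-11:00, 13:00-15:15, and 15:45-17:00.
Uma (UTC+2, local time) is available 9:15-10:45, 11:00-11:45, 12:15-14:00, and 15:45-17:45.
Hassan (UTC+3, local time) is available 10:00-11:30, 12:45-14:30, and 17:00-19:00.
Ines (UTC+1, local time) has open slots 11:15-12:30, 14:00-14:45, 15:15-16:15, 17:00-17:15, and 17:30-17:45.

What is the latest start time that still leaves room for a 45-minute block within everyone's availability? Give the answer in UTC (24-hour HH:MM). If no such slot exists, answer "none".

10:45

Freya → UTC: 07:00–08:00, 10:00–12:15, 12:45–14:00.
Uma → UTC: 07:15–08:45, 09:00–09:45, 10:15–12:00, 13:45–15:45.
Hassan → UTC: 07:00–08:30, 09:45–11:30, 14:00–16:00.
Ines → UTC: 10:15–11:30, 13:00–13:45, 14:15–15:15, 16:00–16:15, 16:30–16:45.
Freya ∩ Uma: 07:15–08:00, 10:15–12:00, 13:45–14:00.
Freya ∩ Uma ∩ Hassan: 07:15–08:00, 10:15–11:30.
Freya ∩ Uma ∩ Hassan ∩ Ines: 10:15–11:30.
Windows ≥ 45 min: 10:15–11:30.
Latest start in the last window 10:15–11:30 is 11:30 − 45 min = 10:45.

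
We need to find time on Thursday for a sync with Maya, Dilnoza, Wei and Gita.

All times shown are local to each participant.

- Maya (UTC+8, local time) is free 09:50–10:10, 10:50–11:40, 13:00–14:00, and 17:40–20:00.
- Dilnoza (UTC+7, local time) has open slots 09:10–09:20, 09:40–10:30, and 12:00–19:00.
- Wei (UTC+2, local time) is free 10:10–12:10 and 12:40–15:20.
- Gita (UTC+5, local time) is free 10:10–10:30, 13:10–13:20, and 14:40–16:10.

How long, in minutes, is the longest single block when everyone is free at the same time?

30 minutes

Maya → UTC: 01:50–02:10, 02:50–03:40, 05:00–06:00, 09:40–12:00.
Dilnoza → UTC: 02:10–02:20, 02:40–03:30, 05:00–12:00.
Wei → UTC: 08:10–10:10, 10:40–13:20.
Gita → UTC: 05:10–05:30, 08:10–08:20, 09:40–11:10.
Maya ∩ Dilnoza: 02:50–03:30, 05:00–06:00, 09:40–12:00.
Maya ∩ Dilnoza ∩ Wei: 09:40–10:10, 10:40–12:00.
Maya ∩ Dilnoza ∩ Wei ∩ Gita: 09:40–10:10, 10:40–11:10.
Common window lengths: 30, 30 min; longest is 30.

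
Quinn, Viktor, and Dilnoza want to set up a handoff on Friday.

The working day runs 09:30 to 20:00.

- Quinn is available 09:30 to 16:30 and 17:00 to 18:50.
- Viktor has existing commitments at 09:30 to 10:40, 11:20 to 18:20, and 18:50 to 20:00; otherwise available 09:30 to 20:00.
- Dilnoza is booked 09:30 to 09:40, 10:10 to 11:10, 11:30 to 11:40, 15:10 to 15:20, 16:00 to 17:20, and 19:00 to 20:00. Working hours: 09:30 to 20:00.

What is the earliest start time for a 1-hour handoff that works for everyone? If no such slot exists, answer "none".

none

Viktor free within 09:30–20:00: 10:40–11:20, 18:20–18:50.
Dilnoza free within 09:30–20:00: 09:40–10:10, 11:10–11:30, 11:40–15:10, 15:20–16:00, 17:20–19:00.
Quinn ∩ Viktor: 10:40–11:20, 18:20–18:50.
Quinn ∩ Viktor ∩ Dilnoza: 11:10–11:20, 18:20–18:50.
Windows ≥ 60 min: (none).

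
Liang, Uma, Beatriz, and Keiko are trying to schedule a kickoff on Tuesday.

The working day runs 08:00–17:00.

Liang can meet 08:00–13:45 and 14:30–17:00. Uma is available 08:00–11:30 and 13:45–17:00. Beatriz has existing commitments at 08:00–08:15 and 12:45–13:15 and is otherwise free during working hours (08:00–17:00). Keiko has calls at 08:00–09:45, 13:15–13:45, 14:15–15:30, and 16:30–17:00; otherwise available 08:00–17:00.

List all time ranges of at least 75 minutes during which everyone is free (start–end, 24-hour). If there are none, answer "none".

Beatriz free within 08:00–17:00: 08:15–12:45, 13:15–17:00.
Keiko free within 08:00–17:00: 09:45–13:15, 13:45–14:15, 15:30–16:30.
Liang ∩ Uma: 08:00–11:30, 14:30–17:00.
Liang ∩ Uma ∩ Beatriz: 08:15–11:30, 14:30–17:00.
Liang ∩ Uma ∩ Beatriz ∩ Keiko: 09:45–11:30, 15:30–16:30.
Windows ≥ 75 min: 09:45–11:30.

09:45–11:30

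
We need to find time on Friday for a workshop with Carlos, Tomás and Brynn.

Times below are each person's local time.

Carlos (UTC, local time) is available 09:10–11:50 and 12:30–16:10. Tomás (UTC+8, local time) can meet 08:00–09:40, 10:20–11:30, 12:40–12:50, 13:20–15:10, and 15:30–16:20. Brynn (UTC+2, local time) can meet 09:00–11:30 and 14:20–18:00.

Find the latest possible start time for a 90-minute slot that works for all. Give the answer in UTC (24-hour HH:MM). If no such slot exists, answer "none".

Carlos → UTC: 09:10–11:50, 12:30–16:10.
Tomás → UTC: 00:00–01:40, 02:20–03:30, 04:40–04:50, 05:20–07:10, 07:30–08:20.
Brynn → UTC: 07:00–09:30, 12:20–16:00.
Carlos ∩ Tomás: (none).
Carlos ∩ Tomás ∩ Brynn: (none).
Windows ≥ 90 min: (none).

none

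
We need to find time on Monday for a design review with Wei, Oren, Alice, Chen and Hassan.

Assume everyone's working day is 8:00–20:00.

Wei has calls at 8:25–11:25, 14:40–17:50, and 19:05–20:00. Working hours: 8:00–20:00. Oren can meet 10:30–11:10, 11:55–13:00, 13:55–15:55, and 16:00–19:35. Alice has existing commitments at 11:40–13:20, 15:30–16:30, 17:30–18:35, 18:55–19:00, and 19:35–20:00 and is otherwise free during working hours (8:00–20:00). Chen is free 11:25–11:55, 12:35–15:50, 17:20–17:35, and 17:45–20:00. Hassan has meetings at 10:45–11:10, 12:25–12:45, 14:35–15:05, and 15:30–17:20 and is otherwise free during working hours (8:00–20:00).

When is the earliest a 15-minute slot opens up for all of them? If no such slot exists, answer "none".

13:55

Wei free within 08:00–20:00: 08:00–08:25, 11:25–14:40, 17:50–19:05.
Alice free within 08:00–20:00: 08:00–11:40, 13:20–15:30, 16:30–17:30, 18:35–18:55, 19:00–19:35.
Hassan free within 08:00–20:00: 08:00–10:45, 11:10–12:25, 12:45–14:35, 15:05–15:30, 17:20–20:00.
Wei ∩ Oren: 11:55–13:00, 13:55–14:40, 17:50–19:05.
Wei ∩ Oren ∩ Alice: 13:55–14:40, 18:35–18:55, 19:00–19:05.
Wei ∩ Oren ∩ Alice ∩ Chen: 13:55–14:40, 18:35–18:55, 19:00–19:05.
Wei ∩ Oren ∩ Alice ∩ Chen ∩ Hassan: 13:55–14:35, 18:35–18:55, 19:00–19:05.
Windows ≥ 15 min: 13:55–14:35, 18:35–18:55.
Earliest such window starts at 13:55.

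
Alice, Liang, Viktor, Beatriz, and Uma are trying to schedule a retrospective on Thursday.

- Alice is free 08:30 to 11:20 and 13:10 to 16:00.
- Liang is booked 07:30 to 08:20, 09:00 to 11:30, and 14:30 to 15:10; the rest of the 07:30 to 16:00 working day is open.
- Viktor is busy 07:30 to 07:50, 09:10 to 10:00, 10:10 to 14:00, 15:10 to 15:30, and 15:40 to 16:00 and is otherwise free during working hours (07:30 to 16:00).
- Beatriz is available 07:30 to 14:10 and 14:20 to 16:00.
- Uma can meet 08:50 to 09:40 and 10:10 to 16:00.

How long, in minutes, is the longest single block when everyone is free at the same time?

Liang free within 07:30–16:00: 08:20–09:00, 11:30–14:30, 15:10–16:00.
Viktor free within 07:30–16:00: 07:50–09:10, 10:00–10:10, 14:00–15:10, 15:30–15:40.
Alice ∩ Liang: 08:30–09:00, 13:10–14:30, 15:10–16:00.
Alice ∩ Liang ∩ Viktor: 08:30–09:00, 14:00–14:30, 15:30–15:40.
Alice ∩ Liang ∩ Viktor ∩ Beatriz: 08:30–09:00, 14:00–14:10, 14:20–14:30, 15:30–15:40.
Alice ∩ Liang ∩ Viktor ∩ Beatriz ∩ Uma: 08:50–09:00, 14:00–14:10, 14:20–14:30, 15:30–15:40.
Common window lengths: 10, 10, 10, 10 min; longest is 10.

10 minutes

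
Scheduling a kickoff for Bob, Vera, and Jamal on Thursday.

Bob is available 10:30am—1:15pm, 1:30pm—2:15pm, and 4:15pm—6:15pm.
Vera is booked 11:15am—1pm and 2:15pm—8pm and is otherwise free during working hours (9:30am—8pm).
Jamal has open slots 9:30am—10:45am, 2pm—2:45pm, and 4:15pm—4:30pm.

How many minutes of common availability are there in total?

30 minutes

Vera free within 09:30–20:00: 09:30–11:15, 13:00–14:15.
Bob ∩ Vera: 10:30–11:15, 13:00–13:15, 13:30–14:15.
Bob ∩ Vera ∩ Jamal: 10:30–10:45, 14:00–14:15.
Total common minutes: 15 + 15 = 30.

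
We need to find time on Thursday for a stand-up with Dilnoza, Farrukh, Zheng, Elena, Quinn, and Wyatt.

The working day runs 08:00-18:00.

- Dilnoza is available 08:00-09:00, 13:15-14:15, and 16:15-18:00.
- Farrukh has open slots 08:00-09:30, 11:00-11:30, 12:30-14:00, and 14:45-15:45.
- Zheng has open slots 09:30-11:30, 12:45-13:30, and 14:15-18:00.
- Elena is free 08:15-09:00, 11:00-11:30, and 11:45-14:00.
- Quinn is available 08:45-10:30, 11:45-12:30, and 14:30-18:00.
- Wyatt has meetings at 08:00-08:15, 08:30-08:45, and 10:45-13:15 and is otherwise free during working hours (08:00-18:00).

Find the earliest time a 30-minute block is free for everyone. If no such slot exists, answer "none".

none

Wyatt free within 08:00–18:00: 08:15–08:30, 08:45–10:45, 13:15–18:00.
Dilnoza ∩ Farrukh: 08:00–09:00, 13:15–14:00.
Dilnoza ∩ Farrukh ∩ Zheng: 13:15–13:30.
Dilnoza ∩ Farrukh ∩ Zheng ∩ Elena: 13:15–13:30.
Dilnoza ∩ Farrukh ∩ Zheng ∩ Elena ∩ Quinn: (none).
Dilnoza ∩ Farrukh ∩ Zheng ∩ Elena ∩ Quinn ∩ Wyatt: (none).
Windows ≥ 30 min: (none).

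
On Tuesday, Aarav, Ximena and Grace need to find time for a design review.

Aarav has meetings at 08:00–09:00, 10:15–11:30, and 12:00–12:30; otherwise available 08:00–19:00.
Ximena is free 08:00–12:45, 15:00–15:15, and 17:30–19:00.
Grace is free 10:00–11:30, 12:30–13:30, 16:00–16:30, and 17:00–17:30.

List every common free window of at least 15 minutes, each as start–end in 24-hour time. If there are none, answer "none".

Aarav free within 08:00–19:00: 09:00–10:15, 11:30–12:00, 12:30–19:00.
Aarav ∩ Ximena: 09:00–10:15, 11:30–12:00, 12:30–12:45, 15:00–15:15, 17:30–19:00.
Aarav ∩ Ximena ∩ Grace: 10:00–10:15, 12:30–12:45.
Windows ≥ 15 min: 10:00–10:15, 12:30–12:45.

10:00–10:15, 12:30–12:45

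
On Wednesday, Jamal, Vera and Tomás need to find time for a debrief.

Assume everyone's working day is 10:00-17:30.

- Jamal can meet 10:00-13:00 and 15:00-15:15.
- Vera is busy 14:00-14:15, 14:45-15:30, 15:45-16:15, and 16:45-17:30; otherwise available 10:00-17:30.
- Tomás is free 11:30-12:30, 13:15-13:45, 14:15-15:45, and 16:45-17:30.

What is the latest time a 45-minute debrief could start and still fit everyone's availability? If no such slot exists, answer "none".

Vera free within 10:00–17:30: 10:00–14:00, 14:15–14:45, 15:30–15:45, 16:15–16:45.
Jamal ∩ Vera: 10:00–13:00.
Jamal ∩ Vera ∩ Tomás: 11:30–12:30.
Windows ≥ 45 min: 11:30–12:30.
Latest start in the last window 11:30–12:30 is 12:30 − 45 min = 11:45.

11:45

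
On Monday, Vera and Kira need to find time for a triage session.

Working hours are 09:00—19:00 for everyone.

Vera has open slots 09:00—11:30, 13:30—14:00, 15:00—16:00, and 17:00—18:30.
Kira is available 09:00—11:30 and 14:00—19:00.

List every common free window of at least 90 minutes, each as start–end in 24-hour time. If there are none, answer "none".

09:00–11:30, 17:00–18:30

Vera ∩ Kira: 09:00–11:30, 15:00–16:00, 17:00–18:30.
Windows ≥ 90 min: 09:00–11:30, 17:00–18:30.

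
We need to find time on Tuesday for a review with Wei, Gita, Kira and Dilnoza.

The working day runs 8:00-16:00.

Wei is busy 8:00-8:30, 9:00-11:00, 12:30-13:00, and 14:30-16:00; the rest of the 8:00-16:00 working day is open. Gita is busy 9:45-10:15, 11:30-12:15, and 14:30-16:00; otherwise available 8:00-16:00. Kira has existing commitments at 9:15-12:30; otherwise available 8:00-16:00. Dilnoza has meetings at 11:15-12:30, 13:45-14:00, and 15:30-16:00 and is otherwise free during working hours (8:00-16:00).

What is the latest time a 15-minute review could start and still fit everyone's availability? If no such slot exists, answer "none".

14:15

Wei free within 08:00–16:00: 08:30–09:00, 11:00–12:30, 13:00–14:30.
Gita free within 08:00–16:00: 08:00–09:45, 10:15–11:30, 12:15–14:30.
Kira free within 08:00–16:00: 08:00–09:15, 12:30–16:00.
Dilnoza free within 08:00–16:00: 08:00–11:15, 12:30–13:45, 14:00–15:30.
Wei ∩ Gita: 08:30–09:00, 11:00–11:30, 12:15–12:30, 13:00–14:30.
Wei ∩ Gita ∩ Kira: 08:30–09:00, 13:00–14:30.
Wei ∩ Gita ∩ Kira ∩ Dilnoza: 08:30–09:00, 13:00–13:45, 14:00–14:30.
Windows ≥ 15 min: 08:30–09:00, 13:00–13:45, 14:00–14:30.
Latest start in the last window 14:00–14:30 is 14:30 − 15 min = 14:15.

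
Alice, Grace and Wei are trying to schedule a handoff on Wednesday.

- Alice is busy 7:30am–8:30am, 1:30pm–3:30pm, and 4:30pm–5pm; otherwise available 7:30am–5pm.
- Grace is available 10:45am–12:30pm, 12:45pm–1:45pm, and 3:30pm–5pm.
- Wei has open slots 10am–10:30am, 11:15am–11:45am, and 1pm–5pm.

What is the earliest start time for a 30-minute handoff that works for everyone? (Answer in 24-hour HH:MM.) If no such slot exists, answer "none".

Alice free within 07:30–17:00: 08:30–13:30, 15:30–16:30.
Alice ∩ Grace: 10:45–12:30, 12:45–13:30, 15:30–16:30.
Alice ∩ Grace ∩ Wei: 11:15–11:45, 13:00–13:30, 15:30–16:30.
Windows ≥ 30 min: 11:15–11:45, 13:00–13:30, 15:30–16:30.
Earliest such window starts at 11:15.

11:15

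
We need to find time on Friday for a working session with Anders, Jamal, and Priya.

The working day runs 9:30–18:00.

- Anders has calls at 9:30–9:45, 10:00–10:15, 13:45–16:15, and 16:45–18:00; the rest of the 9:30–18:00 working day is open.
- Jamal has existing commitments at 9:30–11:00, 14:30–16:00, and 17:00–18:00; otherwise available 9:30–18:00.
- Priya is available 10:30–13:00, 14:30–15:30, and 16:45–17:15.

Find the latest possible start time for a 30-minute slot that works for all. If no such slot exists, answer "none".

Anders free within 09:30–18:00: 09:45–10:00, 10:15–13:45, 16:15–16:45.
Jamal free within 09:30–18:00: 11:00–14:30, 16:00–17:00.
Anders ∩ Jamal: 11:00–13:45, 16:15–16:45.
Anders ∩ Jamal ∩ Priya: 11:00–13:00.
Windows ≥ 30 min: 11:00–13:00.
Latest start in the last window 11:00–13:00 is 13:00 − 30 min = 12:30.

12:30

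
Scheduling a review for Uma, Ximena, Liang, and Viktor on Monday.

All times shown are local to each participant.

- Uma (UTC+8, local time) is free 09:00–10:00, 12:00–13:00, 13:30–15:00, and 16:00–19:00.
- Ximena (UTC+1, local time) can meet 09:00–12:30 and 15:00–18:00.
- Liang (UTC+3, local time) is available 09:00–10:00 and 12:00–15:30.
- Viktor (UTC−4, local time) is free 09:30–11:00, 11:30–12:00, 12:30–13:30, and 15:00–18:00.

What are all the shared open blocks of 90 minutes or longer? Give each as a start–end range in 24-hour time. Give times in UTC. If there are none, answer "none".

none

Uma → UTC: 01:00–02:00, 04:00–05:00, 05:30–07:00, 08:00–11:00.
Ximena → UTC: 08:00–11:30, 14:00–17:00.
Liang → UTC: 06:00–07:00, 09:00–12:30.
Viktor → UTC: 13:30–15:00, 15:30–16:00, 16:30–17:30, 19:00–22:00.
Uma ∩ Ximena: 08:00–11:00.
Uma ∩ Ximena ∩ Liang: 09:00–11:00.
Uma ∩ Ximena ∩ Liang ∩ Viktor: (none).
Windows ≥ 90 min: (none).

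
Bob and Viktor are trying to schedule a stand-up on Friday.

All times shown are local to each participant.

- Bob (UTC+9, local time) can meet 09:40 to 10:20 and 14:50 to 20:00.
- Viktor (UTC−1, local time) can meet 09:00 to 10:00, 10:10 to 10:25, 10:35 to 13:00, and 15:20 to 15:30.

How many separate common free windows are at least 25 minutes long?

1

Bob → UTC: 00:40–01:20, 05:50–11:00.
Viktor → UTC: 10:00–11:00, 11:10–11:25, 11:35–14:00, 16:20–16:30.
Bob ∩ Viktor: 10:00–11:00.
Windows ≥ 25 min: 10:00–11:00.
That's 1 window.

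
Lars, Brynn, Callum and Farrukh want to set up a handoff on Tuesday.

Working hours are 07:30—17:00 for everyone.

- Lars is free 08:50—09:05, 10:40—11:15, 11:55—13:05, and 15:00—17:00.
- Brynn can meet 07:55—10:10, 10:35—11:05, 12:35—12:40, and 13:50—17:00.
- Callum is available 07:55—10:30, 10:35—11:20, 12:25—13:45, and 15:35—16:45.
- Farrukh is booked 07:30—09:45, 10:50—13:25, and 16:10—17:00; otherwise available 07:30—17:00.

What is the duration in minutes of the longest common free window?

Farrukh free within 07:30–17:00: 09:45–10:50, 13:25–16:10.
Lars ∩ Brynn: 08:50–09:05, 10:40–11:05, 12:35–12:40, 15:00–17:00.
Lars ∩ Brynn ∩ Callum: 08:50–09:05, 10:40–11:05, 12:35–12:40, 15:35–16:45.
Lars ∩ Brynn ∩ Callum ∩ Farrukh: 10:40–10:50, 15:35–16:10.
Common window lengths: 10, 35 min; longest is 35.

35 minutes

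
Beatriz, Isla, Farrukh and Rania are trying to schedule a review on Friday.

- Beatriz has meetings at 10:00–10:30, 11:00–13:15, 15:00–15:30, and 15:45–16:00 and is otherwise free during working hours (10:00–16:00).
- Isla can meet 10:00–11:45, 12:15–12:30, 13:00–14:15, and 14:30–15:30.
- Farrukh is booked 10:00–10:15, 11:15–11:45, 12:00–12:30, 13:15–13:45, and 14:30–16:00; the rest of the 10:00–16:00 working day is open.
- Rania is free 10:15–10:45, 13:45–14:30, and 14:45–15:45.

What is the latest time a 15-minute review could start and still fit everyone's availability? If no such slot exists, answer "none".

14:00

Beatriz free within 10:00–16:00: 10:30–11:00, 13:15–15:00, 15:30–15:45.
Farrukh free within 10:00–16:00: 10:15–11:15, 11:45–12:00, 12:30–13:15, 13:45–14:30.
Beatriz ∩ Isla: 10:30–11:00, 13:15–14:15, 14:30–15:00.
Beatriz ∩ Isla ∩ Farrukh: 10:30–11:00, 13:45–14:15.
Beatriz ∩ Isla ∩ Farrukh ∩ Rania: 10:30–10:45, 13:45–14:15.
Windows ≥ 15 min: 10:30–10:45, 13:45–14:15.
Latest start in the last window 13:45–14:15 is 14:15 − 15 min = 14:00.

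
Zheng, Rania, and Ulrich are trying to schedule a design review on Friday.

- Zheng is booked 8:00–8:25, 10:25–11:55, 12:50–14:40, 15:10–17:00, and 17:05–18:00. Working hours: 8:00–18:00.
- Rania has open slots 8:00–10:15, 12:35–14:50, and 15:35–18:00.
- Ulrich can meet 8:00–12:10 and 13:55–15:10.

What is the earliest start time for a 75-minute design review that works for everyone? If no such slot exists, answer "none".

Zheng free within 08:00–18:00: 08:25–10:25, 11:55–12:50, 14:40–15:10, 17:00–17:05.
Zheng ∩ Rania: 08:25–10:15, 12:35–12:50, 14:40–14:50, 17:00–17:05.
Zheng ∩ Rania ∩ Ulrich: 08:25–10:15, 14:40–14:50.
Windows ≥ 75 min: 08:25–10:15.
Earliest such window starts at 08:25.

08:25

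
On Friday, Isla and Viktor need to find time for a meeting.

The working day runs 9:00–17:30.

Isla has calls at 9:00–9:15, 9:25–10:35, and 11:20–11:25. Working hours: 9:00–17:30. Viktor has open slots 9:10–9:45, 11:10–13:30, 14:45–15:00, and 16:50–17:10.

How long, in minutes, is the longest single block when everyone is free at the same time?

Isla free within 09:00–17:30: 09:15–09:25, 10:35–11:20, 11:25–17:30.
Isla ∩ Viktor: 09:15–09:25, 11:10–11:20, 11:25–13:30, 14:45–15:00, 16:50–17:10.
Common window lengths: 10, 10, 125, 15, 20 min; longest is 125.

125 minutes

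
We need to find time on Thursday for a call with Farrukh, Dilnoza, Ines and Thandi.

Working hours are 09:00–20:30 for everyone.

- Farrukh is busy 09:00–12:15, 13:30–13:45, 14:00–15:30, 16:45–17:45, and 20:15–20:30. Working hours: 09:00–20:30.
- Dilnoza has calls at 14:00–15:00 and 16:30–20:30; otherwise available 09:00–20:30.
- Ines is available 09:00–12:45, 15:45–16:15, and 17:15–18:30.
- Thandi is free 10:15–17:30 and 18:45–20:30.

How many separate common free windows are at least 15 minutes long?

Farrukh free within 09:00–20:30: 12:15–13:30, 13:45–14:00, 15:30–16:45, 17:45–20:15.
Dilnoza free within 09:00–20:30: 09:00–14:00, 15:00–16:30.
Farrukh ∩ Dilnoza: 12:15–13:30, 13:45–14:00, 15:30–16:30.
Farrukh ∩ Dilnoza ∩ Ines: 12:15–12:45, 15:45–16:15.
Farrukh ∩ Dilnoza ∩ Ines ∩ Thandi: 12:15–12:45, 15:45–16:15.
Windows ≥ 15 min: 12:15–12:45, 15:45–16:15.
That's 2 windows.

2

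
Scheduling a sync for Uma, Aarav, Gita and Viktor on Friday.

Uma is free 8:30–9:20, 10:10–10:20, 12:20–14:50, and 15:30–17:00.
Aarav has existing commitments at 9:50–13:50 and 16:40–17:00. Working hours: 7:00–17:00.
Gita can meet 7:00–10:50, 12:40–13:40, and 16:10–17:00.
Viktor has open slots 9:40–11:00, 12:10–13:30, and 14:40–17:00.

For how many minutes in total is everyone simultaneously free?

30 minutes

Aarav free within 07:00–17:00: 07:00–09:50, 13:50–16:40.
Uma ∩ Aarav: 08:30–09:20, 13:50–14:50, 15:30–16:40.
Uma ∩ Aarav ∩ Gita: 08:30–09:20, 16:10–16:40.
Uma ∩ Aarav ∩ Gita ∩ Viktor: 16:10–16:40.
Total common minutes: 30.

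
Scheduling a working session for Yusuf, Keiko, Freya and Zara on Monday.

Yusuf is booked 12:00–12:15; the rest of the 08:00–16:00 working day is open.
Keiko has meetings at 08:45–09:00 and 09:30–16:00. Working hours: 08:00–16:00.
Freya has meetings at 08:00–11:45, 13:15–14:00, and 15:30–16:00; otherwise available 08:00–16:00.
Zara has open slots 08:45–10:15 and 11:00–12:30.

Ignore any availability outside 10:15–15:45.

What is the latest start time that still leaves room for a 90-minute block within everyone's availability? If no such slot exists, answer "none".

none

Yusuf free within 08:00–16:00: 08:00–12:00, 12:15–16:00.
Keiko free within 08:00–16:00: 08:00–08:45, 09:00–09:30.
Freya free within 08:00–16:00: 11:45–13:15, 14:00–15:30.
Yusuf ∩ Keiko: 08:00–08:45, 09:00–09:30.
Yusuf ∩ Keiko ∩ Freya: (none).
Yusuf ∩ Keiko ∩ Freya ∩ Zara: (none).
Restricted to 10:15–15:45: (none).
Windows ≥ 90 min: (none).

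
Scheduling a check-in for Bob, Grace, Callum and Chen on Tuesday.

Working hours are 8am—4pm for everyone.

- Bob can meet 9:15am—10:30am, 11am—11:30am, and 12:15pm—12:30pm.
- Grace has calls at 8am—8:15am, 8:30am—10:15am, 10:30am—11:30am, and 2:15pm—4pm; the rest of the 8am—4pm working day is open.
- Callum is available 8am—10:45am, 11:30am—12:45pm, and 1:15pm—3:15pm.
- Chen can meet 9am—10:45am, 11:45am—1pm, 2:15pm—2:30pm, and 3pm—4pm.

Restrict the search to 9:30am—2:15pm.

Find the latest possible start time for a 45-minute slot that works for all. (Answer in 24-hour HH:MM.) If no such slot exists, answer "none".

Grace free within 08:00–16:00: 08:15–08:30, 10:15–10:30, 11:30–14:15.
Bob ∩ Grace: 10:15–10:30, 12:15–12:30.
Bob ∩ Grace ∩ Callum: 10:15–10:30, 12:15–12:30.
Bob ∩ Grace ∩ Callum ∩ Chen: 10:15–10:30, 12:15–12:30.
Restricted to 09:30–14:15: 10:15–10:30, 12:15–12:30.
Windows ≥ 45 min: (none).

none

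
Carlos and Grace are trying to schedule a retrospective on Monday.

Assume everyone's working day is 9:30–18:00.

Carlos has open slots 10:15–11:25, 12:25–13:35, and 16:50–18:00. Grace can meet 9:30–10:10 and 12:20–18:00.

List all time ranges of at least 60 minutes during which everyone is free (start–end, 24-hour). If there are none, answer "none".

12:25–13:35, 16:50–18:00

Carlos ∩ Grace: 12:25–13:35, 16:50–18:00.
Windows ≥ 60 min: 12:25–13:35, 16:50–18:00.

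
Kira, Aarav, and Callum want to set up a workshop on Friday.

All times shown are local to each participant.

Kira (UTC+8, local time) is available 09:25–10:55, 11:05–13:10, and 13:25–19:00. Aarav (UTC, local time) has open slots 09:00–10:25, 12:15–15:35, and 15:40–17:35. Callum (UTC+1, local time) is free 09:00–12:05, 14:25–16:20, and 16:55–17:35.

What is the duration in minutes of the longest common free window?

85 minutes

Kira → UTC: 01:25–02:55, 03:05–05:10, 05:25–11:00.
Aarav → UTC: 09:00–10:25, 12:15–15:35, 15:40–17:35.
Callum → UTC: 08:00–11:05, 13:25–15:20, 15:55–16:35.
Kira ∩ Aarav: 09:00–10:25.
Kira ∩ Aarav ∩ Callum: 09:00–10:25.
Single common window of 85 minutes.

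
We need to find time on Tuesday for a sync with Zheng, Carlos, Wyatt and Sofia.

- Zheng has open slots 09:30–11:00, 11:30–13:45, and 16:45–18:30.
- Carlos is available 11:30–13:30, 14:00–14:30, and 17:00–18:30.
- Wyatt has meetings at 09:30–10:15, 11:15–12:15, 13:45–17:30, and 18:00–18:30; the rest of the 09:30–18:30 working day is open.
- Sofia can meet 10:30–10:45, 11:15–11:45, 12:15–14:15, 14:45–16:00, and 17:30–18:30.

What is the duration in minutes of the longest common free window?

Wyatt free within 09:30–18:30: 10:15–11:15, 12:15–13:45, 17:30–18:00.
Zheng ∩ Carlos: 11:30–13:30, 17:00–18:30.
Zheng ∩ Carlos ∩ Wyatt: 12:15–13:30, 17:30–18:00.
Zheng ∩ Carlos ∩ Wyatt ∩ Sofia: 12:15–13:30, 17:30–18:00.
Common window lengths: 75, 30 min; longest is 75.

75 minutes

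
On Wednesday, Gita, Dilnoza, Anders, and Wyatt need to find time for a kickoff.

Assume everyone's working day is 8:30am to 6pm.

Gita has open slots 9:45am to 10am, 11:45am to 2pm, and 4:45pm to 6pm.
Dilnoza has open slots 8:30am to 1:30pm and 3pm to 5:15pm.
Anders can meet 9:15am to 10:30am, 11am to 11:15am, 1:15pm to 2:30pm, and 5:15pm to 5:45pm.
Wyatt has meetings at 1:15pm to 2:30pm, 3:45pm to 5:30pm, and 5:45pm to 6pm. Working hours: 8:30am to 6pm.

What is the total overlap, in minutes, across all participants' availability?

15 minutes

Wyatt free within 08:30–18:00: 08:30–13:15, 14:30–15:45, 17:30–17:45.
Gita ∩ Dilnoza: 09:45–10:00, 11:45–13:30, 16:45–17:15.
Gita ∩ Dilnoza ∩ Anders: 09:45–10:00, 13:15–13:30.
Gita ∩ Dilnoza ∩ Anders ∩ Wyatt: 09:45–10:00.
Total common minutes: 15.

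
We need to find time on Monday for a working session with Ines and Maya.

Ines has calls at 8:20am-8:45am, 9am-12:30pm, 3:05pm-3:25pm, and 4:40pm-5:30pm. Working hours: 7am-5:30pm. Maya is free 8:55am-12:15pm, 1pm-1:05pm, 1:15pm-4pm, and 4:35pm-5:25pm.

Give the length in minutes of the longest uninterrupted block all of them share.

110 minutes

Ines free within 07:00–17:30: 07:00–08:20, 08:45–09:00, 12:30–15:05, 15:25–16:40.
Ines ∩ Maya: 08:55–09:00, 13:00–13:05, 13:15–15:05, 15:25–16:00, 16:35–16:40.
Common window lengths: 5, 5, 110, 35, 5 min; longest is 110.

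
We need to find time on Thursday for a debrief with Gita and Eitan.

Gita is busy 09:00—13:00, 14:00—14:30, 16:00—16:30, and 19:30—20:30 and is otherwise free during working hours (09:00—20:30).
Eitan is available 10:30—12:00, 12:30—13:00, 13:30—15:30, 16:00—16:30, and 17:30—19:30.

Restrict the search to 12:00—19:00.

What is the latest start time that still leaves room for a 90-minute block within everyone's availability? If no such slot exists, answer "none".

Gita free within 09:00–20:30: 13:00–14:00, 14:30–16:00, 16:30–19:30.
Gita ∩ Eitan: 13:30–14:00, 14:30–15:30, 17:30–19:30.
Restricted to 12:00–19:00: 13:30–14:00, 14:30–15:30, 17:30–19:00.
Windows ≥ 90 min: 17:30–19:00.
Latest start in the last window 17:30–19:00 is 19:00 − 90 min = 17:30.

17:30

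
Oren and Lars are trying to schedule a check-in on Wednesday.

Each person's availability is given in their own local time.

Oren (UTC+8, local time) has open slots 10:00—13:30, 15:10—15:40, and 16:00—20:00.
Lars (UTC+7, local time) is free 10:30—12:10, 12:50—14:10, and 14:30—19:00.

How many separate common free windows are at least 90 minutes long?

2

Oren → UTC: 02:00–05:30, 07:10–07:40, 08:00–12:00.
Lars → UTC: 03:30–05:10, 05:50–07:10, 07:30–12:00.
Oren ∩ Lars: 03:30–05:10, 07:30–07:40, 08:00–12:00.
Windows ≥ 90 min: 03:30–05:10, 08:00–12:00.
That's 2 windows.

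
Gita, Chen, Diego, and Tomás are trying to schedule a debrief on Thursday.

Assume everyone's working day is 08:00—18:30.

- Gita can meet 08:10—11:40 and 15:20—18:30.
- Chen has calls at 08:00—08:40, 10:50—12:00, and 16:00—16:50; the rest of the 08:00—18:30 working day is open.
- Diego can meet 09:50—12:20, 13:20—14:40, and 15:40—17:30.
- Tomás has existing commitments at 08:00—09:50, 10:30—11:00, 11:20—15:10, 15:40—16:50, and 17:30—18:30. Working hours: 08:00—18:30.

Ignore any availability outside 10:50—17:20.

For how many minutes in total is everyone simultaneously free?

Chen free within 08:00–18:30: 08:40–10:50, 12:00–16:00, 16:50–18:30.
Tomás free within 08:00–18:30: 09:50–10:30, 11:00–11:20, 15:10–15:40, 16:50–17:30.
Gita ∩ Chen: 08:40–10:50, 15:20–16:00, 16:50–18:30.
Gita ∩ Chen ∩ Diego: 09:50–10:50, 15:40–16:00, 16:50–17:30.
Gita ∩ Chen ∩ Diego ∩ Tomás: 09:50–10:30, 16:50–17:30.
Restricted to 10:50–17:20: 16:50–17:20.
Total common minutes: 30.

30 minutes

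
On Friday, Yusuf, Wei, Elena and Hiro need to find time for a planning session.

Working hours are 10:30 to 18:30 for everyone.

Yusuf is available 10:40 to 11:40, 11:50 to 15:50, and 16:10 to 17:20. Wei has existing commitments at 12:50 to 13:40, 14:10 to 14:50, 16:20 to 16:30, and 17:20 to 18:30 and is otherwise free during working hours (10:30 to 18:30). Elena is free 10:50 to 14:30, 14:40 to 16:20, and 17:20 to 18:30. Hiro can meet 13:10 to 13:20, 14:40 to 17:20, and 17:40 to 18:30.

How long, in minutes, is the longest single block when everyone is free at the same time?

Wei free within 10:30–18:30: 10:30–12:50, 13:40–14:10, 14:50–16:20, 16:30–17:20.
Yusuf ∩ Wei: 10:40–11:40, 11:50–12:50, 13:40–14:10, 14:50–15:50, 16:10–16:20, 16:30–17:20.
Yusuf ∩ Wei ∩ Elena: 10:50–11:40, 11:50–12:50, 13:40–14:10, 14:50–15:50, 16:10–16:20.
Yusuf ∩ Wei ∩ Elena ∩ Hiro: 14:50–15:50, 16:10–16:20.
Common window lengths: 60, 10 min; longest is 60.

60 minutes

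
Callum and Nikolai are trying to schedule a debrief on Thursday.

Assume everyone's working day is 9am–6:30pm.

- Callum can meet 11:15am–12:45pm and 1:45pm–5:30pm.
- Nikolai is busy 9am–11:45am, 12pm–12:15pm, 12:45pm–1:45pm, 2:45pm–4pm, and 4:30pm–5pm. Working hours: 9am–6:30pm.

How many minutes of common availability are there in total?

Nikolai free within 09:00–18:30: 11:45–12:00, 12:15–12:45, 13:45–14:45, 16:00–16:30, 17:00–18:30.
Callum ∩ Nikolai: 11:45–12:00, 12:15–12:45, 13:45–14:45, 16:00–16:30, 17:00–17:30.
Total common minutes: 15 + 30 + 60 + 30 + 30 = 165.

165 minutes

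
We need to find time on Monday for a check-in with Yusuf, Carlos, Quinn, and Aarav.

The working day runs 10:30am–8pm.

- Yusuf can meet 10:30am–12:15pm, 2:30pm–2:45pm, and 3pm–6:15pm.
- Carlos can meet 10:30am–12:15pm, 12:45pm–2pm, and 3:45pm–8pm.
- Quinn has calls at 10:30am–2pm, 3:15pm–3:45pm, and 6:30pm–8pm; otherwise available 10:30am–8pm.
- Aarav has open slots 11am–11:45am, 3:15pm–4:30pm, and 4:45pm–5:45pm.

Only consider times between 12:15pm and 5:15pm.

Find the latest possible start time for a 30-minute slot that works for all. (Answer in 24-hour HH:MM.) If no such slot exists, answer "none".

Quinn free within 10:30–20:00: 14:00–15:15, 15:45–18:30.
Yusuf ∩ Carlos: 10:30–12:15, 15:45–18:15.
Yusuf ∩ Carlos ∩ Quinn: 15:45–18:15.
Yusuf ∩ Carlos ∩ Quinn ∩ Aarav: 15:45–16:30, 16:45–17:45.
Restricted to 12:15–17:15: 15:45–16:30, 16:45–17:15.
Windows ≥ 30 min: 15:45–16:30, 16:45–17:15.
Latest start in the last window 16:45–17:15 is 17:15 − 30 min = 16:45.

16:45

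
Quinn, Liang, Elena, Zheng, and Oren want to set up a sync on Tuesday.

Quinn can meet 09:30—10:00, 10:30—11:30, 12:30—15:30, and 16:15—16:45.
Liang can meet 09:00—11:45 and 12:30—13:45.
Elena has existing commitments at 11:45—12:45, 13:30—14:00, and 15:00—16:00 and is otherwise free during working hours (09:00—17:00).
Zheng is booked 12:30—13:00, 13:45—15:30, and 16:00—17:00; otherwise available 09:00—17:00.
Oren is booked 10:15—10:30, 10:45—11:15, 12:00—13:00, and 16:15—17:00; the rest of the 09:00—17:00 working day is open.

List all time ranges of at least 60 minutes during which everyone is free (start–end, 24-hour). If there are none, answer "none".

Elena free within 09:00–17:00: 09:00–11:45, 12:45–13:30, 14:00–15:00, 16:00–17:00.
Zheng free within 09:00–17:00: 09:00–12:30, 13:00–13:45, 15:30–16:00.
Oren free within 09:00–17:00: 09:00–10:15, 10:30–10:45, 11:15–12:00, 13:00–16:15.
Quinn ∩ Liang: 09:30–10:00, 10:30–11:30, 12:30–13:45.
Quinn ∩ Liang ∩ Elena: 09:30–10:00, 10:30–11:30, 12:45–13:30.
Quinn ∩ Liang ∩ Elena ∩ Zheng: 09:30–10:00, 10:30–11:30, 13:00–13:30.
Quinn ∩ Liang ∩ Elena ∩ Zheng ∩ Oren: 09:30–10:00, 10:30–10:45, 11:15–11:30, 13:00–13:30.
Windows ≥ 60 min: (none).

none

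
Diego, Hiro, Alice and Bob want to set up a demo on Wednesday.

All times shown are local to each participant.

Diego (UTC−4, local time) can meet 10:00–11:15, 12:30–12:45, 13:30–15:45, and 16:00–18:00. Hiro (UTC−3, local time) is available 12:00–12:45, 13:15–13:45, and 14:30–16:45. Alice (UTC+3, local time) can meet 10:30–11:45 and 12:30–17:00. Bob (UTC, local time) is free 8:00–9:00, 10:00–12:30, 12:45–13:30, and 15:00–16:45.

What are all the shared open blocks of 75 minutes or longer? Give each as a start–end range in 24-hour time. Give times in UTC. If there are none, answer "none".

none

Diego → UTC: 14:00–15:15, 16:30–16:45, 17:30–19:45, 20:00–22:00.
Hiro → UTC: 15:00–15:45, 16:15–16:45, 17:30–19:45.
Alice → UTC: 07:30–08:45, 09:30–14:00.
Bob → UTC: 08:00–09:00, 10:00–12:30, 12:45–13:30, 15:00–16:45.
Diego ∩ Hiro: 15:00–15:15, 16:30–16:45, 17:30–19:45.
Diego ∩ Hiro ∩ Alice: (none).
Diego ∩ Hiro ∩ Alice ∩ Bob: (none).
Windows ≥ 75 min: (none).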